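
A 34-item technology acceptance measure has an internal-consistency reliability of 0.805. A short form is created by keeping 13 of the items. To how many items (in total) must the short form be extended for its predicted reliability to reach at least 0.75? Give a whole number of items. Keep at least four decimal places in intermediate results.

25

First, r for the 13-item form: n = 13/34 = 0.3824, so r_13 = 0.3824·0.805/(1 + (0.3824 − 1)·0.805) = 0.6122
Length factor from the short form to reach 0.75: n' = 0.75(1 − 0.6122) / [0.6122(1 − 0.75)] ≈ 1.9004
Items = 1.9004 × 13 ≈ 24.71 → 25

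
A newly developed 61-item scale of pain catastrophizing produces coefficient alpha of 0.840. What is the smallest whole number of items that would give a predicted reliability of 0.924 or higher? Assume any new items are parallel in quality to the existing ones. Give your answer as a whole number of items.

142

Invert Spearman-Brown to solve for n:
n = r_target (1 − r_old) / [ r_old (1 − r_target) ]
n = [0.924 × 0.160] / [0.840 × 0.076]
  = 0.147840 / 0.063840 = 2.3158
Items needed = n × 61 = 2.3158 × 61 ≈ 141.26 → round up to 142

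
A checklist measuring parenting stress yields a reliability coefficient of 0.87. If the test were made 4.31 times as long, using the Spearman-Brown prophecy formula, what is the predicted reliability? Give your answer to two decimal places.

r_new = (4.31 × 0.87) / (1 + (4.31 − 1) × 0.87)
     = 3.7497 / 3.8797 = 0.9665

0.97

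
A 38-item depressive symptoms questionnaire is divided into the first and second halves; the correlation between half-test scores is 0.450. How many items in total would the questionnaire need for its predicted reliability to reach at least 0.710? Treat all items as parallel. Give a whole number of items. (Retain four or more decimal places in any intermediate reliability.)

57

Corrected full-test reliability: r_full = 2 × 0.450 / (1 + 0.450) ≈ 0.6207
n = r_tgt(1 − r_full) / [r_full(1 − r_tgt)] = 0.710 × 0.3793 / (0.6207 × 0.290) ≈ 1.4961
Items = 1.4961 × 38 ≈ 56.85 → 57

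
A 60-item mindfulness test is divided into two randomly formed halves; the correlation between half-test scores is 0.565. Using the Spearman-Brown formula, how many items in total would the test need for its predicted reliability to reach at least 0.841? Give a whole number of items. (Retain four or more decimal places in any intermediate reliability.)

Corrected full-test reliability: r_full = 2 × 0.565 / (1 + 0.565) ≈ 0.7220
n = r_tgt(1 − r_full) / [r_full(1 − r_tgt)] = 0.841 × 0.2780 / (0.7220 × 0.159) ≈ 2.0366
Required items = 2.0366 × 60 = 122.20, so 123 items.

123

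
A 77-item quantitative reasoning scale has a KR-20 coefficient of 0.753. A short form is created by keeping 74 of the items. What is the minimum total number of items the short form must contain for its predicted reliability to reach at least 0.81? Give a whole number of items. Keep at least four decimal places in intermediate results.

108

First, r for the 74-item form: n = 74/77 = 0.9610, so r_74 = 0.9610·0.753/(1 + (0.9610 − 1)·0.753) = 0.7455
Then solve for n' with r_old = 0.7455, r_target = 0.81: n' = 0.81(1 − 0.7455)/[0.7455(1 − 0.81)] = 1.4554
Items = 1.4554 × 74 ≈ 107.70 → 108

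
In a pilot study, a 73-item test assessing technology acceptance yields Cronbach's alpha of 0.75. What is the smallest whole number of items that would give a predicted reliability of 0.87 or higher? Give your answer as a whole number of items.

Spearman-Brown solved for the length factor n:
n = r_target (1 − r_old) / [ r_old (1 − r_target) ]
n = [0.87 × 0.25] / [0.75 × 0.13]
n = 0.2175 / 0.0975 ≈ 2.2308
Items needed = n × 73 = 2.2308 × 73 ≈ 162.85 → round up to 163

163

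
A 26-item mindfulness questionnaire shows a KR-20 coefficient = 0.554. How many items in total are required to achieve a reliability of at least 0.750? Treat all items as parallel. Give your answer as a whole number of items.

Rearranging the Spearman-Brown formula for n,
n = r*(1 − r) / [ r (1 − r*) ]
n = 0.750(1 − 0.554) / [0.554(1 − 0.750)]
n = 0.334500 / 0.138500 ≈ 2.4152
2.4152 × 26 = 62.80 → 63 items

63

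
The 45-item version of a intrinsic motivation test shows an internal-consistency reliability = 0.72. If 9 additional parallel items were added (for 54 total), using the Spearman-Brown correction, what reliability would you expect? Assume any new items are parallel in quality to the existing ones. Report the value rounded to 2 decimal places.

0.76

n = 54/45 = 1.2
r_new = 1.2·0.72 / [1 + (1.2 − 1)·0.72]
r_new = 0.8640 / 1.1440 ≈ 0.7552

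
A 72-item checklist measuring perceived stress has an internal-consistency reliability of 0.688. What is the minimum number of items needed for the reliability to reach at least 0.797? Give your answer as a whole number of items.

Invert Spearman-Brown to solve for n:
n = r_target (1 − r_old) / [ r_old (1 − r_target) ]
n = 0.797(1 − 0.688) / [0.688(1 − 0.797)]
  = 0.248664 / 0.139664 = 1.7804
1.7804 × 72 = 128.19 → 129 items

129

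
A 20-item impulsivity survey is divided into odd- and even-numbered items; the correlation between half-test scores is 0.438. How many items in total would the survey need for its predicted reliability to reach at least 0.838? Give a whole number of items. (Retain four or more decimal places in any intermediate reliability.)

67

Corrected full-test reliability: r_full = 2 × 0.438 / (1 + 0.438) ≈ 0.6092
Solve Spearman-Brown for n: n = 0.838(1 − 0.6092) / [0.6092(1 − 0.838)] = 3.3184
Required items = 3.3184 × 20 = 66.37, so 67 items.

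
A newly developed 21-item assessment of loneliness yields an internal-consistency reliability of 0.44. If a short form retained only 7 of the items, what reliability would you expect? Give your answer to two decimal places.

0.21

Length ratio n = 7/21 = 0.3333
Apply the Spearman-Brown prophecy formula, r' = nr / [1 + (n − 1)r]:
r_new = (0.3333 × 0.44) / (1 + (0.3333 − 1) × 0.44)
     = 0.1467 / 0.7067 = 0.2076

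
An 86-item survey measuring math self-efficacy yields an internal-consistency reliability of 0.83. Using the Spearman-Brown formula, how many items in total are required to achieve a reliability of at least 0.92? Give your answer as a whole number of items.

Spearman-Brown solved for the length factor n:
n = r*(1 − r) / [ r (1 − r*) ]
n = 0.92 × (1 − 0.83) / [ 0.83 × (1 − 0.92) ]
  = 0.1564 / 0.0664 = 2.3554
2.3554 × 86 = 202.56 → 203 items

203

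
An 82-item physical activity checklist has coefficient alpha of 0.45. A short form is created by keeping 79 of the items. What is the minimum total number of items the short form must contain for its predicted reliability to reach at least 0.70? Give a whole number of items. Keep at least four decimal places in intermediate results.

234

First, r for the 79-item form: n = 79/82 = 0.9634, so r_79 = 0.9634·0.45/(1 + (0.9634 − 1)·0.45) = 0.4408
Then solve for n' with r_old = 0.4408, r_target = 0.70: n' = 0.70(1 − 0.4408)/[0.4408(1 − 0.70)] = 2.9601
Items = 2.9601 × 79 ≈ 233.85 → 234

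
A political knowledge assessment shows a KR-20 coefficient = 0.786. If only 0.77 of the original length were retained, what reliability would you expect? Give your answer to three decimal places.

0.739

By Spearman-Brown, r_new = n r / (1 + (n − 1) r).
r_new = (0.77 × 0.786) / (1 + (0.77 − 1) × 0.786)
     = 0.6052 / 0.8192 = 0.7388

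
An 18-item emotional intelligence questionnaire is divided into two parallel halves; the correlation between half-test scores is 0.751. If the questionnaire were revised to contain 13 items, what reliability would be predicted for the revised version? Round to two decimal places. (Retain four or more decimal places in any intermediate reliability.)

0.81

Full-test reliability from the split-half r: r_full = 2(0.751)/(1 + 0.751) = 0.8578
Length factor from 18 to 13 items: n = 13/18 = 0.7222
r_new = n·r_full / (1 + (n − 1)·r_full) = 0.6195 / 0.7617 ≈ 0.8133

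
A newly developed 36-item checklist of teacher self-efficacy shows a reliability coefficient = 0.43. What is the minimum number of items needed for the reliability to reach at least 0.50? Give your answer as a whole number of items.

Spearman-Brown solved for the length factor n:
n = r*(1 − r) / [ r (1 − r*) ]
n = 0.50(1 − 0.43) / [0.43(1 − 0.50)]
  = 0.2850 / 0.2150 = 1.3256
So the test needs 1.3256 × 36 ≈ 47.72 items; rounding up, 48.

48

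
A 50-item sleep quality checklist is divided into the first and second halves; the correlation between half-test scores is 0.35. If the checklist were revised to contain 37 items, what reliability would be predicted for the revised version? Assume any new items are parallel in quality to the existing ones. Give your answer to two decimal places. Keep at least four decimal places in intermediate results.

0.44

Spearman-Brown correction (n = 2): r_full = 2·0.35/(1 + 0.35) = 0.5185
Length factor from 50 to 37 items: n = 37/50 = 0.7400
r_new = n·r_full / (1 + (n − 1)·r_full) = 0.3837 / 0.8652 ≈ 0.4435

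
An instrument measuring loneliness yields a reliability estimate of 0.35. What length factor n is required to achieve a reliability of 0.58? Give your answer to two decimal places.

2.56

Rearranging the Spearman-Brown formula for n,
n = r_target (1 − r_old) / [ r_old (1 − r_target) ]
n = [0.58 × 0.65] / [0.35 × 0.42]
  = 0.3770 / 0.1470 = 2.5646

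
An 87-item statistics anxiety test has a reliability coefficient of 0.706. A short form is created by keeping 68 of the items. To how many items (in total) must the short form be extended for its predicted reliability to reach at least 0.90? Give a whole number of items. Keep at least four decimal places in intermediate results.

First, r for the 68-item form: n = 68/87 = 0.7816, so r_68 = 0.7816·0.706/(1 + (0.7816 − 1)·0.706) = 0.6524
Length factor from the short form to reach 0.90: n' = 0.90(1 − 0.6524) / [0.6524(1 − 0.90)] ≈ 4.7952
Items = 4.7952 × 68 ≈ 326.07 → 327

327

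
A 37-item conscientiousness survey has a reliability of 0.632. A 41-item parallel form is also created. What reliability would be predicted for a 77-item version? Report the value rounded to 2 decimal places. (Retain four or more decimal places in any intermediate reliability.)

The 41-item form is not needed; work directly from the 37-item form with n = 77/37 = 2.0811.
r_{77} = n·r / (1 + (n − 1)·r) = 1.3153 / 1.6833 ≈ 0.7814

0.78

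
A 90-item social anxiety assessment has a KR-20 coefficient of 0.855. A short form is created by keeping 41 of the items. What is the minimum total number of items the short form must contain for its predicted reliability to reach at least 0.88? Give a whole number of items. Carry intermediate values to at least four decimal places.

Short-form reliability: n = 41/90 = 0.4556; r_41 = n·r/(1+(n−1)r) ≈ 0.7287
Then solve for n' with r_old = 0.7287, r_target = 0.88: n' = 0.88(1 − 0.7287)/[0.7287(1 − 0.88)] = 2.7303
Total items = 2.7303 × 41 = 111.94, rounded up to 112.

112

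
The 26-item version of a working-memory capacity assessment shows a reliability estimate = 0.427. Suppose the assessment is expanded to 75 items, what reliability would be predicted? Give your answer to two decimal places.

Length ratio n = 75/26 = 2.8846
Spearman-Brown: r_new = n·r / (1 + (n − 1)·r)
r_new = (2.8846 × 0.427) / (1 + (2.8846 − 1) × 0.427)
     = 1.2317 / 1.8047 = 0.6825

0.68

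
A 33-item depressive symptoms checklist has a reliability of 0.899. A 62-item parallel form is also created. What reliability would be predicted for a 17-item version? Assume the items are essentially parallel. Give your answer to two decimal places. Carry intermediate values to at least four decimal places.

0.82

Only the ratio of lengths matters: n = 17/33 = 0.5152
r_{17} = n·r / (1 + (n − 1)·r) = 0.4632 / 0.5642 ≈ 0.8210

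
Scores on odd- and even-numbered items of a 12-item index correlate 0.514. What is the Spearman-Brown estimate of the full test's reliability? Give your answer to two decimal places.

0.68

Apply the Spearman-Brown correction with n = 2:
r_full = 2(0.514) / (1 + 0.514)
r_full = 1.0280 / 1.5140 ≈ 0.6790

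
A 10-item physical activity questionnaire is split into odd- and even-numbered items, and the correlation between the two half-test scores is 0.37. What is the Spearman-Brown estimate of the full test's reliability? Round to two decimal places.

0.54

r_full = 2(0.37) / (1 + 0.37)
       = 0.7400 / 1.3700 = 0.5401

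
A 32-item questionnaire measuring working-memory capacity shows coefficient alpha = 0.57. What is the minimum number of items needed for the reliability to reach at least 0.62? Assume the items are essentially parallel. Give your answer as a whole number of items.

Spearman-Brown solved for the length factor n:
n = r*(1 − r) / [ r (1 − r*) ]
n = 0.62 × (1 − 0.57) / [ 0.57 × (1 − 0.62) ]
  = 0.2666 / 0.2166 = 1.2308
So the test needs 1.2308 × 32 ≈ 39.39 items; rounding up, 40.

40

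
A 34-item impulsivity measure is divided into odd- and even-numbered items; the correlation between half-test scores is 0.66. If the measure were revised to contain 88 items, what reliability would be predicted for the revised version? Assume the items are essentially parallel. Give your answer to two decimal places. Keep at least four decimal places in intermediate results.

First correct the split-half correlation to full-test reliability: r_full = 2 × 0.66 / (1 + 0.66) ≈ 0.7952
Then adjust to 88 items: n = 88/34 = 2.5882
r_new = n·r_full / (1 + (n − 1)·r_full) = 2.0581 / 2.2629 ≈ 0.9095

0.91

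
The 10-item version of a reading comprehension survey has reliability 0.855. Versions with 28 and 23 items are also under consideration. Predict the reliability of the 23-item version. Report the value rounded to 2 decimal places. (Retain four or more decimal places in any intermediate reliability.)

The 28-item form is not needed; work directly from the 10-item form with n = 23/10 = 2.3000.
r_{23} = n·r / (1 + (n − 1)·r) = 1.9665 / 2.1115 ≈ 0.9313

0.93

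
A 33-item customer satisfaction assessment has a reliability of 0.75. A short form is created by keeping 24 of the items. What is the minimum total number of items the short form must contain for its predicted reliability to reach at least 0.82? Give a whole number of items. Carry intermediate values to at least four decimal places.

51

Short-form reliability: n = 24/33 = 0.7273; r_24 = n·r/(1+(n−1)r) ≈ 0.6857
Then solve for n' with r_old = 0.6857, r_target = 0.82: n' = 0.82(1 − 0.6857)/[0.6857(1 − 0.82)] = 2.0881
Total items = 2.0881 × 24 = 50.11, rounded up to 51.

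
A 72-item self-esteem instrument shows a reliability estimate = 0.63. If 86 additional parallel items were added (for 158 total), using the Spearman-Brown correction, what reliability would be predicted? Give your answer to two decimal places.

n = 158/72 = 2.1944
By Spearman-Brown, r_new = n r / (1 + (n − 1) r).
r_new = 2.1944·0.63 / [1 + (2.1944 − 1)·0.63]
     = 1.3825 / 1.7525 = 0.7889

0.79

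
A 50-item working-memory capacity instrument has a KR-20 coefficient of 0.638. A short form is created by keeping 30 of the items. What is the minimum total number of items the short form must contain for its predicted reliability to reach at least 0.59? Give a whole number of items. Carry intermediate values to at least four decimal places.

Short-form reliability: n = 30/50 = 0.6000; r_30 = n·r/(1+(n−1)r) ≈ 0.5140
Then solve for n' with r_old = 0.5140, r_target = 0.59: n' = 0.59(1 − 0.5140)/[0.5140(1 − 0.59)] = 1.3606
Total items = 1.3606 × 30 = 40.82, rounded up to 41.

41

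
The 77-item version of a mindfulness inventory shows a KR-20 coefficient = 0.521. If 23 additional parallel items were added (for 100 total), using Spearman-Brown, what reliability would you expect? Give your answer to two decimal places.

0.59

n = 100/77 = 1.2987
r_new = 1.2987·0.521 / [1 + (1.2987 − 1)·0.521]
r_new = 0.6766 / 1.1556 ≈ 0.5855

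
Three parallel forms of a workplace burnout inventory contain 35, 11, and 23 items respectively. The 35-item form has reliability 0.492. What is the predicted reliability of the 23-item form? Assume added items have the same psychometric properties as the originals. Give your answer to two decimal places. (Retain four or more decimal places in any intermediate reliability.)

0.39

Only the ratio of lengths matters: n = 23/35 = 0.6571
r_{23} = n·r / (1 + (n − 1)·r) = 0.3233 / 0.8313 ≈ 0.3889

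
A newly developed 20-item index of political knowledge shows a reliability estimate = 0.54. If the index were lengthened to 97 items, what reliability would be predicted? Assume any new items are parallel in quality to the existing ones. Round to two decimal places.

n = 97/20 = 4.85
Apply the Spearman-Brown prophecy formula, r' = nr / [1 + (n − 1)r]:
r_new = (4.85 × 0.54) / (1 + (4.85 − 1) × 0.54)
r_new = 2.6190 / 3.0790 ≈ 0.8506

0.85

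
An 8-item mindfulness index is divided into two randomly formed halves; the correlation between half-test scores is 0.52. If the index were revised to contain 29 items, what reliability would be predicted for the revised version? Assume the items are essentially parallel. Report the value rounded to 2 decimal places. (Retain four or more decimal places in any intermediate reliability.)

0.89

First correct the split-half correlation to full-test reliability: r_full = 2 × 0.52 / (1 + 0.52) ≈ 0.6842
Then adjust to 29 items: n = 29/8 = 3.6250
r_new = n·r_full / (1 + (n − 1)·r_full) = 2.4802 / 2.7960 ≈ 0.8871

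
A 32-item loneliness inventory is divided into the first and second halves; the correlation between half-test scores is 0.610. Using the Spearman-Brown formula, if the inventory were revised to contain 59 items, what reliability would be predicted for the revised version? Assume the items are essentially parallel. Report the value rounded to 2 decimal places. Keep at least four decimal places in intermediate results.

0.85

First correct the split-half correlation to full-test reliability: r_full = 2 × 0.610 / (1 + 0.610) ≈ 0.7578
Then adjust to 59 items: n = 59/32 = 1.8438
r_new = n·r_full / (1 + (n − 1)·r_full) = 1.3972 / 1.6394 ≈ 0.8523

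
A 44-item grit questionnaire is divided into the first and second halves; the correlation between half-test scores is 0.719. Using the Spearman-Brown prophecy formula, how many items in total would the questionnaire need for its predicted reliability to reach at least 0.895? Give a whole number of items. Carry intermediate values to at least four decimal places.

r_full = 2(0.719)/(1 + 0.719) = 0.8365
Solve Spearman-Brown for n: n = 0.895(1 − 0.8365) / [0.8365(1 − 0.895)] = 1.6660
Required items = 1.6660 × 44 = 73.30, so 74 items.

74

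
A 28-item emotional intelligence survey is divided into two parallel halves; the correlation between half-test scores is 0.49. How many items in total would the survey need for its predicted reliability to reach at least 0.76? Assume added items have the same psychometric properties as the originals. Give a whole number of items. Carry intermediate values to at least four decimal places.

47

Corrected full-test reliability: r_full = 2 × 0.49 / (1 + 0.49) ≈ 0.6577
Solve Spearman-Brown for n: n = 0.76(1 − 0.6577) / [0.6577(1 − 0.76)] = 1.6481
Items = 1.6481 × 28 ≈ 46.15 → 47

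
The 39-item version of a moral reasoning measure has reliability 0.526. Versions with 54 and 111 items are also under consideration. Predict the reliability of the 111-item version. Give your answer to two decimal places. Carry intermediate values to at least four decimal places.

Only the ratio of lengths matters: n = 111/39 = 2.8462
r_{111} = n·r / (1 + (n − 1)·r) = 1.4971 / 1.9711 ≈ 0.7595

0.76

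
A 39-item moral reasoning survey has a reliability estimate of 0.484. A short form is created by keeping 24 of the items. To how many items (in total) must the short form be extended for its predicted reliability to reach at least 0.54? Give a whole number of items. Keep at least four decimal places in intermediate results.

Short-form reliability: n = 24/39 = 0.6154; r_24 = n·r/(1+(n−1)r) ≈ 0.3660
Then solve for n' with r_old = 0.3660, r_target = 0.54: n' = 0.54(1 − 0.3660)/[0.3660(1 − 0.54)] = 2.0335
Items = 2.0335 × 24 ≈ 48.80 → 49

49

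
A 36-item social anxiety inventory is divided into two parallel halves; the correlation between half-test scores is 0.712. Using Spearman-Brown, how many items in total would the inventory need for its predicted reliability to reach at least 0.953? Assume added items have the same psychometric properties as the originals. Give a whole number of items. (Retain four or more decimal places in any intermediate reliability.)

148

Corrected full-test reliability: r_full = 2 × 0.712 / (1 + 0.712) ≈ 0.8318
n = r_tgt(1 − r_full) / [r_full(1 − r_tgt)] = 0.953 × 0.1682 / (0.8318 × 0.047) ≈ 4.1002
Required items = 4.1002 × 36 = 147.61, so 148 items.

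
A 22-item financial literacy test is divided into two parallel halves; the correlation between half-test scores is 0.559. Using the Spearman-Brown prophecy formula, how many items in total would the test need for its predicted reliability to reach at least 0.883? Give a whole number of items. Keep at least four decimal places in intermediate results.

66

Corrected full-test reliability: r_full = 2 × 0.559 / (1 + 0.559) ≈ 0.7171
Solve Spearman-Brown for n: n = 0.883(1 − 0.7171) / [0.7171(1 − 0.883)] = 2.9773
Required items = 2.9773 × 22 = 65.50, so 66 items.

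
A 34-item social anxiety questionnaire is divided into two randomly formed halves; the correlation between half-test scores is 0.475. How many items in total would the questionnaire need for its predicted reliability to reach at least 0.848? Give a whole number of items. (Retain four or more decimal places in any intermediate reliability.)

r_full = 2(0.475)/(1 + 0.475) = 0.6441
Solve Spearman-Brown for n: n = 0.848(1 − 0.6441) / [0.6441(1 − 0.848)] = 3.0827
Required items = 3.0827 × 34 = 104.81, so 105 items.

105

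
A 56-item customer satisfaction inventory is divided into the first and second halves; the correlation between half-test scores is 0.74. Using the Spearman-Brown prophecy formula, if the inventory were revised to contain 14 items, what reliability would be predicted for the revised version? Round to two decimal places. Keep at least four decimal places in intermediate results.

Full-test reliability from the split-half r: r_full = 2(0.74)/(1 + 0.74) = 0.8506
Then adjust to 14 items: n = 14/56 = 0.2500
r_new = n·r_full / (1 + (n − 1)·r_full) = 0.2127 / 0.3620 ≈ 0.5876

0.59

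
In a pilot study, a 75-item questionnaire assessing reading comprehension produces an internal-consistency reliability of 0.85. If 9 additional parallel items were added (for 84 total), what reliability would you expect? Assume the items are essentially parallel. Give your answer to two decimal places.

0.86

n = 84/75 = 1.12
r_new = 1.12·0.85 / [1 + (1.12 − 1)·0.85]
r_new = 0.9520 / 1.1020 ≈ 0.8639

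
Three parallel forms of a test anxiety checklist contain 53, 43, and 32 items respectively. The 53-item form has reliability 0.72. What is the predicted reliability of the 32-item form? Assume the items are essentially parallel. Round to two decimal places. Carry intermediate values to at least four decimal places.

The 43-item form is not needed; work directly from the 53-item form with n = 32/53 = 0.6038.
r_{32} = n·r / (1 + (n − 1)·r) = 0.4347 / 0.7147 ≈ 0.6082

0.61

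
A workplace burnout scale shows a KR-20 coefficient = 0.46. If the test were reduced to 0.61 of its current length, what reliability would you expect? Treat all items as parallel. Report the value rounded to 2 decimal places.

0.34

r_new = 0.61·0.46 / [1 + (0.61 − 1)·0.46]
r_new = 0.2806 / 0.8206 ≈ 0.3419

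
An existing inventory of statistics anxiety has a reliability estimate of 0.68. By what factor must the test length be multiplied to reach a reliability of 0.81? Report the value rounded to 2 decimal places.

n = 0.81 × (1 − 0.68) / [ 0.68 × (1 − 0.81) ]
n = 0.2592 / 0.1292 ≈ 2.0062

2.01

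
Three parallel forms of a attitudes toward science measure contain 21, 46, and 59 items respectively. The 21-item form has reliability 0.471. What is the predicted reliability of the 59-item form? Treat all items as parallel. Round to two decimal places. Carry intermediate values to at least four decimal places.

Only the ratio of lengths matters: n = 59/21 = 2.8095
r_{59} = n·r / (1 + (n − 1)·r) = 1.3233 / 1.8523 ≈ 0.7144

0.71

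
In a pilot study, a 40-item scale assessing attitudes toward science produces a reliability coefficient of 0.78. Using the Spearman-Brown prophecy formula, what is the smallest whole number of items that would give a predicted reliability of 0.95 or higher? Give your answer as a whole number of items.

n = 0.95 × (1 − 0.78) / [ 0.78 × (1 − 0.95) ]
  = 0.2090 / 0.0390 = 5.3590
5.3590 × 40 = 214.36 → 215 items

215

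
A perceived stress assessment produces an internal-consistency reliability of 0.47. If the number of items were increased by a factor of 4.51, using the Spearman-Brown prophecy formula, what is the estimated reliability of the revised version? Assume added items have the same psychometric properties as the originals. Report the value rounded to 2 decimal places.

Spearman-Brown: r_new = n·r / (1 + (n − 1)·r)
r_new = (4.51 × 0.47) / (1 + (4.51 − 1) × 0.47)
     = 2.1197 / 2.6497 = 0.8000

0.80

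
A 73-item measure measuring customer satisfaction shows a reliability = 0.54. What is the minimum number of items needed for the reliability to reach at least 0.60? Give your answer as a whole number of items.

n = 0.60(1 − 0.54) / [0.54(1 − 0.60)]
n = 0.2760 / 0.2160 ≈ 1.2778
Items needed = n × 73 = 1.2778 × 73 ≈ 93.28 → round up to 94

94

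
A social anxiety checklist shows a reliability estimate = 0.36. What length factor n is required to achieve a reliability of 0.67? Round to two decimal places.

3.61

Invert Spearman-Brown to solve for n:
n = r*(1 − r) / [ r (1 − r*) ]
n = 0.67 × (1 − 0.36) / [ 0.36 × (1 − 0.67) ]
n = 0.4288 / 0.1188 ≈ 3.6094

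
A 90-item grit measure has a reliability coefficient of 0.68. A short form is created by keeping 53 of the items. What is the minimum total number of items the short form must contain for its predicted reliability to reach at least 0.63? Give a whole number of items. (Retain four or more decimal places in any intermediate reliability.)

73

Short-form reliability: n = 53/90 = 0.5889; r_53 = n·r/(1+(n−1)r) ≈ 0.5558
Length factor from the short form to reach 0.63: n' = 0.63(1 − 0.5558) / [0.5558(1 − 0.63)] ≈ 1.3608
Total items = 1.3608 × 53 = 72.12, rounded up to 73.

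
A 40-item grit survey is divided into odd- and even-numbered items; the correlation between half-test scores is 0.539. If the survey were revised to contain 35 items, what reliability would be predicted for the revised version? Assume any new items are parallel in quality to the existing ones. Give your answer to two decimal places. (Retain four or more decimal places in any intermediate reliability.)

First correct the split-half correlation to full-test reliability: r_full = 2 × 0.539 / (1 + 0.539) ≈ 0.7005
Length factor from 40 to 35 items: n = 35/40 = 0.8750
r_new = n·r_full / (1 + (n − 1)·r_full) = 0.6129 / 0.9124 ≈ 0.6717

0.67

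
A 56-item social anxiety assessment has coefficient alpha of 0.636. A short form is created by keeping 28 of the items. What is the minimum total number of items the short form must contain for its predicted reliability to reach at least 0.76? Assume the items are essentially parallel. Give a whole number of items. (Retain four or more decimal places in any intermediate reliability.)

102

Short-form reliability: n = 28/56 = 0.5000; r_28 = n·r/(1+(n−1)r) ≈ 0.4663
Length factor from the short form to reach 0.76: n' = 0.76(1 − 0.4663) / [0.4663(1 − 0.76)] ≈ 3.6244
Total items = 3.6244 × 28 = 101.48, rounded up to 102.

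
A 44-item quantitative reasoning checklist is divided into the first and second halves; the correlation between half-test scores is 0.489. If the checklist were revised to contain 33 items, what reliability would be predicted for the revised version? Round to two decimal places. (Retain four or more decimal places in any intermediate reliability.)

0.59

Full-test reliability from the split-half r: r_full = 2(0.489)/(1 + 0.489) = 0.6568
Length factor from 44 to 33 items: n = 33/44 = 0.7500
r_new = n·r_full / (1 + (n − 1)·r_full) = 0.4926 / 0.8358 ≈ 0.5894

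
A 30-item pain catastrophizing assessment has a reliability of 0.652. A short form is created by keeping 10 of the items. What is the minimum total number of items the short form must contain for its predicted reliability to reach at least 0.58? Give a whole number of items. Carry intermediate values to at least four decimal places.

First, r for the 10-item form: n = 10/30 = 0.3333, so r_10 = 0.3333·0.652/(1 + (0.3333 − 1)·0.652) = 0.3844
Then solve for n' with r_old = 0.3844, r_target = 0.58: n' = 0.58(1 − 0.3844)/[0.3844(1 − 0.58)] = 2.2115
Items = 2.2115 × 10 ≈ 22.12 → 23

23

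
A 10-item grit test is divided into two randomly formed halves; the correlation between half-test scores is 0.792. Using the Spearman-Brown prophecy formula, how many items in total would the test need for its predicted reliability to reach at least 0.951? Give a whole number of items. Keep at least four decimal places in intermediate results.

r_full = 2(0.792)/(1 + 0.792) = 0.8839
n = r_tgt(1 − r_full) / [r_full(1 − r_tgt)] = 0.951 × 0.1161 / (0.8839 × 0.049) ≈ 2.5493
Required items = 2.5493 × 10 = 25.49, so 26 items.

26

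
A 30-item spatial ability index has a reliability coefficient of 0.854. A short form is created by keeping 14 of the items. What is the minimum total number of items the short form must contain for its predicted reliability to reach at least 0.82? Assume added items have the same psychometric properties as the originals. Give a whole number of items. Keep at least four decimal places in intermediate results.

First, r for the 14-item form: n = 14/30 = 0.4667, so r_14 = 0.4667·0.854/(1 + (0.4667 − 1)·0.854) = 0.7319
Then solve for n' with r_old = 0.7319, r_target = 0.82: n' = 0.82(1 − 0.7319)/[0.7319(1 − 0.82)] = 1.6687
Total items = 1.6687 × 14 = 23.36, rounded up to 24.

24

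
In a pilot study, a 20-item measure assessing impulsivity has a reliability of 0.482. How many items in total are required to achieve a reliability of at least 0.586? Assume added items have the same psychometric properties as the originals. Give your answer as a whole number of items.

31

Invert Spearman-Brown to solve for n:
n = r_target (1 − r_old) / [ r_old (1 − r_target) ]
n = 0.586 × (1 − 0.482) / [ 0.482 × (1 − 0.586) ]
  = 0.303548 / 0.199548 = 1.5212
1.5212 × 20 = 30.42 → 31 items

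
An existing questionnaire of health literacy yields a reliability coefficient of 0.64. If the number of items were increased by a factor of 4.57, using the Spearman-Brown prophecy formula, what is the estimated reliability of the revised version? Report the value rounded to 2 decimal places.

0.89

By Spearman-Brown, r_new = n r / (1 + (n − 1) r).
r_new = 4.57·0.64 / [1 + (4.57 − 1)·0.64]
     = 2.9248 / 3.2848 = 0.8904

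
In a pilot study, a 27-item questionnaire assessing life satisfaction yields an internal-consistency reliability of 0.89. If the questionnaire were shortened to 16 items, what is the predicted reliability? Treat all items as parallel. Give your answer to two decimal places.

0.83

The new length is 16/27 = 0.5926 times the old.
By Spearman-Brown, r_new = n r / (1 + (n − 1) r).
r_new = 0.5926·0.89 / [1 + (0.5926 − 1)·0.89]
r_new = 0.5274 / 0.6374 ≈ 0.8274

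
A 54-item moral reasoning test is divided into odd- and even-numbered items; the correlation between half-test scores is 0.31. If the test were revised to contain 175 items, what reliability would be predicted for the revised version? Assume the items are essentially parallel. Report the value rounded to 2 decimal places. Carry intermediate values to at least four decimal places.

0.74

Spearman-Brown correction (n = 2): r_full = 2·0.31/(1 + 0.31) = 0.4733
Length factor from 54 to 175 items: n = 175/54 = 3.2407
r_new = n·r_full / (1 + (n − 1)·r_full) = 1.5338 / 2.0605 ≈ 0.7444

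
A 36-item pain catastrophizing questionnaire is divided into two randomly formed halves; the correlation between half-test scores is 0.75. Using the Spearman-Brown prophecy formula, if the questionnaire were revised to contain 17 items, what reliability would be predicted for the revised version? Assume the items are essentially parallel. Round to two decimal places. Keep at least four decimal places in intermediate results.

0.74

Full-test reliability from the split-half r: r_full = 2(0.75)/(1 + 0.75) = 0.8571
Length factor from 36 to 17 items: n = 17/36 = 0.4722
r_new = n·r_full / (1 + (n − 1)·r_full) = 0.4047 / 0.5476 ≈ 0.7390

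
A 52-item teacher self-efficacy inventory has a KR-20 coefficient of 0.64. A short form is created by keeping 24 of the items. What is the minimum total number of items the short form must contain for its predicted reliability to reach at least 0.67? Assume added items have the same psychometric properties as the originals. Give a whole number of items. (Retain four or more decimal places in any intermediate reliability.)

60

First, r for the 24-item form: n = 24/52 = 0.4615, so r_24 = 0.4615·0.64/(1 + (0.4615 − 1)·0.64) = 0.4507
Then solve for n' with r_old = 0.4507, r_target = 0.67: n' = 0.67(1 − 0.4507)/[0.4507(1 − 0.67)] = 2.4745
Total items = 2.4745 × 24 = 59.39, rounded up to 60.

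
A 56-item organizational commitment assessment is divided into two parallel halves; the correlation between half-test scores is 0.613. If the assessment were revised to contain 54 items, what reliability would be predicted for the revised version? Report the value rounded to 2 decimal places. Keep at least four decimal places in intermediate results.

First correct the split-half correlation to full-test reliability: r_full = 2 × 0.613 / (1 + 0.613) ≈ 0.7601
Length factor from 56 to 54 items: n = 54/56 = 0.9643
r_new = n·r_full / (1 + (n − 1)·r_full) = 0.7330 / 0.9729 ≈ 0.7534

0.75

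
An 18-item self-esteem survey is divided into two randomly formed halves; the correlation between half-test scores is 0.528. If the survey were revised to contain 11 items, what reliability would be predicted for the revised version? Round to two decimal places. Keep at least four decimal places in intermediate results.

0.58

Full-test reliability from the split-half r: r_full = 2(0.528)/(1 + 0.528) = 0.6911
Length factor from 18 to 11 items: n = 11/18 = 0.6111
r_new = n·r_full / (1 + (n − 1)·r_full) = 0.4223 / 0.7312 ≈ 0.5775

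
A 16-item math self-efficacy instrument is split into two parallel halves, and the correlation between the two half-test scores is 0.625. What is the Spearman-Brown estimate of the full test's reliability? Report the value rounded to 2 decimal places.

Each half is half the length of the full test, so the full test is n = 2 times a half.
r_full = 2(0.625) / (1 + 0.625)
r_full = 1.2500 / 1.6250 ≈ 0.7692

0.77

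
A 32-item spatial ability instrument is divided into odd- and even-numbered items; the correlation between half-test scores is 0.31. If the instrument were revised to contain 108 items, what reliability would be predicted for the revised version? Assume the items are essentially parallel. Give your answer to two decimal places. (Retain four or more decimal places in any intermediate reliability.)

First correct the split-half correlation to full-test reliability: r_full = 2 × 0.31 / (1 + 0.31) ≈ 0.4733
Length factor from 32 to 108 items: n = 108/32 = 3.3750
r_new = n·r_full / (1 + (n − 1)·r_full) = 1.5974 / 2.1241 ≈ 0.7520

0.75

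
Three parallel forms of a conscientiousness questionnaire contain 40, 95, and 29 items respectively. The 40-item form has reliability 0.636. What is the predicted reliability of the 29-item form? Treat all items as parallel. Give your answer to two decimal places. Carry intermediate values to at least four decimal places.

The 95-item form is not needed; work directly from the 40-item form with n = 29/40 = 0.7250.
r_{29} = n·r / (1 + (n − 1)·r) = 0.4611 / 0.8251 ≈ 0.5588

0.56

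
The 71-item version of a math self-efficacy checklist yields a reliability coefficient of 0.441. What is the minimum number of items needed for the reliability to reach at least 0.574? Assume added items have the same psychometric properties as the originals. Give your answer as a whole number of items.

122

Spearman-Brown solved for the length factor n:
n = r*(1 − r) / [ r (1 − r*) ]
n = 0.574(1 − 0.441) / [0.441(1 − 0.574)]
n = 0.320866 / 0.187866 ≈ 1.7080
So the test needs 1.7080 × 71 ≈ 121.27 items; rounding up, 122.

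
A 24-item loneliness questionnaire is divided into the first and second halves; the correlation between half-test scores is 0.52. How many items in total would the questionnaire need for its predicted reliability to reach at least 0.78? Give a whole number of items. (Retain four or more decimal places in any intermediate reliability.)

Corrected full-test reliability: r_full = 2 × 0.52 / (1 + 0.52) ≈ 0.6842
n = r_tgt(1 − r_full) / [r_full(1 − r_tgt)] = 0.78 × 0.3158 / (0.6842 × 0.22) ≈ 1.6364
Required items = 1.6364 × 24 = 39.27, so 40 items.

40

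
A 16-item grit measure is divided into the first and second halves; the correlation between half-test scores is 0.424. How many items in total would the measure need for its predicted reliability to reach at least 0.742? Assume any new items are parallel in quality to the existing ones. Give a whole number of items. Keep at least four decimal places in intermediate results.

32

Corrected full-test reliability: r_full = 2 × 0.424 / (1 + 0.424) ≈ 0.5955
n = r_tgt(1 − r_full) / [r_full(1 − r_tgt)] = 0.742 × 0.4045 / (0.5955 × 0.258) ≈ 1.9535
Items = 1.9535 × 16 ≈ 31.26 → 32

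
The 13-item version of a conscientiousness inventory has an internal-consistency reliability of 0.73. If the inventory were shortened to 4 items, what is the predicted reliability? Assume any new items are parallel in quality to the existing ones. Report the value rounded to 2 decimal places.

The new length is 4/13 = 0.3077 times the old.
By Spearman-Brown, r_new = n r / (1 + (n − 1) r).
r_new = 0.3077·0.73 / [1 + (0.3077 − 1)·0.73]
     = 0.2246 / 0.4946 = 0.4541

0.45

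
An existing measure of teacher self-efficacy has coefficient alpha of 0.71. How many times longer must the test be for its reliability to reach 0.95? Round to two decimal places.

n = [0.95 × 0.29] / [0.71 × 0.05]
  = 0.2755 / 0.0355 = 7.7606

7.76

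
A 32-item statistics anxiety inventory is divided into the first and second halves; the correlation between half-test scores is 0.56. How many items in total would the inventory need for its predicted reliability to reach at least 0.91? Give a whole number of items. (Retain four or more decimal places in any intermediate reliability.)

r_full = 2(0.56)/(1 + 0.56) = 0.7179
Solve Spearman-Brown for n: n = 0.91(1 − 0.7179) / [0.7179(1 − 0.91)] = 3.9732
Required items = 3.9732 × 32 = 127.14, so 128 items.

128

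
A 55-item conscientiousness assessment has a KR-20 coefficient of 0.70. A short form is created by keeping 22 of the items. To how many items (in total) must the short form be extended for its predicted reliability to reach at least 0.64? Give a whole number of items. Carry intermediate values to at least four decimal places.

First, r for the 22-item form: n = 22/55 = 0.4000, so r_22 = 0.4000·0.70/(1 + (0.4000 − 1)·0.70) = 0.4828
Length factor from the short form to reach 0.64: n' = 0.64(1 − 0.4828) / [0.4828(1 − 0.64)] ≈ 1.9044
Total items = 1.9044 × 22 = 41.90, rounded up to 42.

42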